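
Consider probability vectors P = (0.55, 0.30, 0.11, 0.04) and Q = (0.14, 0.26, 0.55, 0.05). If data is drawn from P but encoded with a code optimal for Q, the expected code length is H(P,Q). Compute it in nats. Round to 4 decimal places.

1.6711 nats

H(P,Q) = −Σ p·ln q.
  −0.55·ln(0.14) = 1.08136
  −0.30·ln(0.26) = 0.40412
  −0.11·ln(0.55) = 0.06576
  −0.04·ln(0.05) = 0.11983
H(P,Q) = 1.6711 nats.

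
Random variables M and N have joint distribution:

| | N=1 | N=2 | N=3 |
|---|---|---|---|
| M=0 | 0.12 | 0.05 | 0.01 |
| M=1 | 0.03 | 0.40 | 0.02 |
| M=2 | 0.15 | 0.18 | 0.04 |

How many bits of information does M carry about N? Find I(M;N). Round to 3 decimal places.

0.219 bits

Marginals: p(M) = (0.1800, 0.4500, 0.3700), p(N) = (0.3000, 0.6300, 0.0700).
I(M;N) = Σ p(x,y)·log₂[p(x,y)/(p(x)p(y))].
  (0,1): 0.12·log₂(2.2222) = 0.1382
  (0,2): 0.05·log₂(0.4409) = -0.0591
  (0,3): 0.01·log₂(0.7937) = -0.0033
  (1,1): 0.03·log₂(0.2222) = -0.0651
  (1,2): 0.40·log₂(1.4109) = 0.1987
  (1,3): 0.02·log₂(0.6349) = -0.0131
  (2,1): 0.15·log₂(1.3514) = 0.0652
  (2,2): 0.18·log₂(0.7722) = -0.0671
  (2,3): 0.04·log₂(1.5444) = 0.0251
Sum = 0.219 bits.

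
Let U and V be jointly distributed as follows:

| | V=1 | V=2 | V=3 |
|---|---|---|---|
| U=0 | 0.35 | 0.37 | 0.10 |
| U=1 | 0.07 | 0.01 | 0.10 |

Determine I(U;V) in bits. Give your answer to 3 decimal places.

Marginals: p(U) = (0.8200, 0.1800), p(V) = (0.4200, 0.3800, 0.2000).
I(U;V) = Σ p(x,y)·log₂[p(x,y)/(p(x)p(y))].
  (0,1): 0.35·log₂(1.0163) = 0.0081
  (0,2): 0.37·log₂(1.1874) = 0.0917
  (0,3): 0.10·log₂(0.6098) = -0.0714
  (1,1): 0.07·log₂(0.9259) = -0.0078
  (1,2): 0.01·log₂(0.1462) = -0.0277
  (1,3): 0.10·log₂(2.7778) = 0.1474
Sum = 0.140 bits.

0.140 bits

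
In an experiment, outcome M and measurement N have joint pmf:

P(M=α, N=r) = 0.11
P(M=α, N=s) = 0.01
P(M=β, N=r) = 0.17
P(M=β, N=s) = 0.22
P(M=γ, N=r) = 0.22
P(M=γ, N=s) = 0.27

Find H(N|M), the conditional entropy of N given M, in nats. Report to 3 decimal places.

0.639 nats

Marginals: p(M) = (0.1200, 0.3900, 0.4900), p(N) = (0.5000, 0.5000).
H(N|M) = Σ p(M) · H(N|M=·).
  M=α: p=0.1200, H(N|M=α) = 0.2868
  M=β: p=0.3900, H(N|M=β) = 0.6849
  M=γ: p=0.4900, H(N|M=γ) = 0.6879
Weighted sum = 0.639 nats.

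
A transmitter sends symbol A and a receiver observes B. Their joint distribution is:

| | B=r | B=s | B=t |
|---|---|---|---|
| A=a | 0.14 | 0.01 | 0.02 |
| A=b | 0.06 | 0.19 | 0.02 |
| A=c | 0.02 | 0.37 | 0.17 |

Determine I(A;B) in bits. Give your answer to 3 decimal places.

Marginals: p(A) = (0.1700, 0.2700, 0.5600), p(B) = (0.2200, 0.5700, 0.2100).
I(A;B) = H(A) + H(B) − H(A,B).
H(A) = 1.4130, H(B) = 1.4156, H(A,B) = 2.4663.
I(A;B) = 1.4130 + 1.4156 − 2.4663 = 0.362 bits.

0.362 bits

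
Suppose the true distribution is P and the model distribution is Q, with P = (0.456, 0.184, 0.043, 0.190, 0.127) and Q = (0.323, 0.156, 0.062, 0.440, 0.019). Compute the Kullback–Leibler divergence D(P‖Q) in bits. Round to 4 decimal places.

0.3659 bits

D(P‖Q) = Σ p·log₂(p/q).
  0.456·log₂(0.456/0.323) = 0.22686
  0.184·log₂(0.184/0.156) = 0.04382
  0.043·log₂(0.043/0.062) = -0.02270
  0.190·log₂(0.190/0.440) = -0.23019
  0.127·log₂(0.127/0.019) = 0.34808
D(P‖Q) = 0.3659 bits.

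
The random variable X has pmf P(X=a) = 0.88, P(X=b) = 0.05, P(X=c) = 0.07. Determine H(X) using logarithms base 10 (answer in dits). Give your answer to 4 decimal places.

0.1947 dits

H(X) = −Σ p·log₁₀ p.
  −(0.88)·log₁₀(0.88) = 0.04886
  −(0.05)·log₁₀(0.05) = 0.06505
  −(0.07)·log₁₀(0.07) = 0.08084
Sum: 0.04886 + 0.06505 + 0.08084 = 0.1947 dits.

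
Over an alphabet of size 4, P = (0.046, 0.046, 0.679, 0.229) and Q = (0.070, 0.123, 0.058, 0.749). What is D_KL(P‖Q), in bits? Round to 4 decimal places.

1.9253 bits

D(P‖Q) = Σ p·log₂(p/q).
  0.046·log₂(0.046/0.070) = -0.02786
  0.046·log₂(0.046/0.123) = -0.06527
  0.679·log₂(0.679/0.058) = 2.40997
  0.229·log₂(0.229/0.749) = -0.39150
D(P‖Q) = 1.9253 bits.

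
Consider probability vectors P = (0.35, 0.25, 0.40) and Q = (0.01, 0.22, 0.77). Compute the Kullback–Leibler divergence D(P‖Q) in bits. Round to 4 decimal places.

1.4634 bits

D(P‖Q) = Σ p·log₂(p/q).
  0.35·log₂(0.35/0.01) = 1.79525
  0.25·log₂(0.25/0.22) = 0.04611
  0.40·log₂(0.40/0.77) = -0.37794
D(P‖Q) = 1.4634 bits.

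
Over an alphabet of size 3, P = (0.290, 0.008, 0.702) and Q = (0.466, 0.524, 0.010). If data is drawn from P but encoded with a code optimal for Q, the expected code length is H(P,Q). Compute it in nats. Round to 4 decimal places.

H(P,Q) = −Σ p·ln q.
  −0.290·ln(0.466) = 0.22144
  −0.008·ln(0.524) = 0.00517
  −0.702·ln(0.010) = 3.23283
H(P,Q) = 3.4594 nats.

3.4594 nats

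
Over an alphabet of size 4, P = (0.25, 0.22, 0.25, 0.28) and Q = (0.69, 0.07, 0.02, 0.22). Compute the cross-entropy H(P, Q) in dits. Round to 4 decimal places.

0.9032 dits

H(P,Q) = −Σ p·log₁₀ q.
  −0.25·log₁₀(0.69) = 0.04029
  −0.22·log₁₀(0.07) = 0.25408
  −0.25·log₁₀(0.02) = 0.42474
  −0.28·log₁₀(0.22) = 0.18412
H(P,Q) = 0.9032 dits.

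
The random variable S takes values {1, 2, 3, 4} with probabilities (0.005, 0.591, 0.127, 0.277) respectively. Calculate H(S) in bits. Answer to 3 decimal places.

H(S) = −Σ p·log₂ p.
  −(0.005)·log₂(0.005) = 0.0382
  −(0.591)·log₂(0.591) = 0.4484
  −(0.127)·log₂(0.127) = 0.3781
  −(0.277)·log₂(0.277) = 0.5130
Sum: 0.0382 + 0.4484 + 0.3781 + 0.5130 = 1.378 bits.

1.378 bits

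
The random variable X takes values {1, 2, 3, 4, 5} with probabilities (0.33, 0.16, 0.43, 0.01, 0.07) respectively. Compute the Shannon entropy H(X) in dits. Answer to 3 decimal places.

H(X) = −Σ p·log₁₀ p.
  −(0.33)·log₁₀(0.33) = 0.1589
  −(0.16)·log₁₀(0.16) = 0.1273
  −(0.43)·log₁₀(0.43) = 0.1576
  −(0.01)·log₁₀(0.01) = 0.0200
  −(0.07)·log₁₀(0.07) = 0.0808
Sum: 0.1589 + 0.1273 + 0.1576 + 0.0200 + 0.0808 = 0.545 dits.

0.545 dits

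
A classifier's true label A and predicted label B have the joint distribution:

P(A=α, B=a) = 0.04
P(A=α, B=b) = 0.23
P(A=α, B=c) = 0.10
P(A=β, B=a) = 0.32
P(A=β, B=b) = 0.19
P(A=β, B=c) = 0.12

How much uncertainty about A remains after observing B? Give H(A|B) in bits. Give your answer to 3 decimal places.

0.817 bits

Marginals: p(A) = (0.3700, 0.6300), p(B) = (0.3600, 0.4200, 0.2200).
H(A|B) = Σ p(B) · H(A|B=·).
  B=a: p=0.3600, H(A|B=a) = 0.5033
  B=b: p=0.4200, H(A|B=b) = 0.9934
  B=c: p=0.2200, H(A|B=c) = 0.9940
Weighted sum = 0.817 bits.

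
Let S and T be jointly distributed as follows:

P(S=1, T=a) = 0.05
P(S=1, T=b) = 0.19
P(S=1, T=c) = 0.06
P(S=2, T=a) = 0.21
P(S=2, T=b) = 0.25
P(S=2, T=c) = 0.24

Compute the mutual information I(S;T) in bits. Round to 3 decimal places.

Marginals: p(S) = (0.3000, 0.7000), p(T) = (0.2600, 0.4400, 0.3000).
I(S;T) = H(S) + H(T) − H(S,T).
H(S) = 0.8813, H(T) = 1.5475, H(S,T) = 2.3818.
I(S;T) = 0.8813 + 1.5475 − 2.3818 = 0.047 bits.

0.047 bits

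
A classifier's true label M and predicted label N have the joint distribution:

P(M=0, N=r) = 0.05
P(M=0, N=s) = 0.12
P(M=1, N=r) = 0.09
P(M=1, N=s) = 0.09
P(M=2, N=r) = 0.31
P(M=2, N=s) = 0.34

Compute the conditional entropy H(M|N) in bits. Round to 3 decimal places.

1.269 bits

Marginals: p(M) = (0.1700, 0.1800, 0.6500), p(N) = (0.4500, 0.5500).
H(M|N) = Σ p(N) · H(M|N=·).
  N=r: p=0.4500, H(M|N=r) = 1.1870
  N=s: p=0.5500, H(M|N=s) = 1.3355
Weighted sum = 1.269 bits.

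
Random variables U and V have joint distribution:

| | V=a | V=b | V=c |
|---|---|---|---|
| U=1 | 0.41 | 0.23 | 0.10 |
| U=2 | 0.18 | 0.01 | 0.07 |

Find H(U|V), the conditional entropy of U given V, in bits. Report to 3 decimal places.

Marginals: p(U) = (0.7400, 0.2600), p(V) = (0.5900, 0.2400, 0.1700).
H(U|V) = Σ p(V) · H(U|V=·).
  V=a: p=0.5900, H(U|V=a) = 0.8874
  V=b: p=0.2400, H(U|V=b) = 0.2499
  V=c: p=0.1700, H(U|V=c) = 0.9774
Weighted sum = 0.750 bits.

0.750 bits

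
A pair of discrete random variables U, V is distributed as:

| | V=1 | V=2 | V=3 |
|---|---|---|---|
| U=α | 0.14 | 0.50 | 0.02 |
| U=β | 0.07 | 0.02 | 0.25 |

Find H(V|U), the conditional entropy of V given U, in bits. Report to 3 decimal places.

Chain rule: H(V|U) = H(U,V) − H(U).
Marginals: p(U) = (0.6600, 0.3400), p(V) = (0.2100, 0.5200, 0.2700).
H(U,V) = 1.8914 bits; H(U) = 0.9248 bits.
H(V|U) = 1.8914 − 0.9248 = 0.967 bits.

0.967 bits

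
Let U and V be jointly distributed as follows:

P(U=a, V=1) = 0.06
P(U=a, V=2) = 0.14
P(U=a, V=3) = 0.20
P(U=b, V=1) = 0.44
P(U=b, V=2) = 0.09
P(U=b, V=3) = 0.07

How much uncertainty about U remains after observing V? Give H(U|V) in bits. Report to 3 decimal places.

0.710 bits

Chain rule: H(U|V) = H(U,V) − H(V).
Marginals: p(U) = (0.4000, 0.6000), p(V) = (0.5000, 0.2300, 0.2700).
H(U,V) = 2.2074 bits; H(V) = 1.4977 bits.
H(U|V) = 2.2074 − 1.4977 = 0.710 bits.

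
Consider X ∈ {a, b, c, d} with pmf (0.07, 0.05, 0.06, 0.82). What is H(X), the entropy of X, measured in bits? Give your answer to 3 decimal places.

H(X) = −Σ p·log₂ p.
  −(0.07)·log₂(0.07) = 0.2686
  −(0.05)·log₂(0.05) = 0.2161
  −(0.06)·log₂(0.06) = 0.2435
  −(0.82)·log₂(0.82) = 0.2348
Sum: 0.2686 + 0.2161 + 0.2435 + 0.2348 = 0.963 bits.

0.963 bits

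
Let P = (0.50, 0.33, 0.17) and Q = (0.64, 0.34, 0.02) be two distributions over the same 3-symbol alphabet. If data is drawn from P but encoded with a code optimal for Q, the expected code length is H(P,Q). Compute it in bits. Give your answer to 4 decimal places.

1.7950 bits

H(P,Q) = −Σ p·log₂ q.
  −0.50·log₂(0.64) = 0.32193
  −0.33·log₂(0.34) = 0.51361
  −0.17·log₂(0.02) = 0.95946
H(P,Q) = 1.7950 bits.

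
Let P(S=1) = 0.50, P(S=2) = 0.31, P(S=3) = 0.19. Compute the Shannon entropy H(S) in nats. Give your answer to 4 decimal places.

H(S) = −Σ p·ln p.
  −(0.50)·ln(0.50) = 0.34657
  −(0.31)·ln(0.31) = 0.36307
  −(0.19)·ln(0.19) = 0.31554
Sum: 0.34657 + 0.36307 + 0.31554 = 1.0252 nats.

1.0252 nats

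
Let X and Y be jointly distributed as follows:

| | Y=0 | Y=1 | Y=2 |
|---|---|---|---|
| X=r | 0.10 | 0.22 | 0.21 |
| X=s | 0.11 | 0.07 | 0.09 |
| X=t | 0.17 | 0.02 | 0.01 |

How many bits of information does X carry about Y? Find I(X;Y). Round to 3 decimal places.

Marginals: p(X) = (0.5300, 0.2700, 0.2000), p(Y) = (0.3800, 0.3100, 0.3100).
I(X;Y) = H(X) + H(Y) − H(X,Y).
H(X) = 1.4599, H(Y) = 1.5780, H(X,Y) = 2.8310.
I(X;Y) = 1.4599 + 1.5780 − 2.8310 = 0.207 bits.

0.207 bits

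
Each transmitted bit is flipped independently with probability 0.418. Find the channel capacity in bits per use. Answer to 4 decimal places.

Binary symmetric channel: C = 1 − h₂(ε) where h₂ is the binary entropy function.
h₂(0.418) = −0.418·log₂0.418 − 0.582·log₂0.582 = 0.9805.
C = 1 − 0.9805 = 0.0195 bits per channel use.

0.0195 bits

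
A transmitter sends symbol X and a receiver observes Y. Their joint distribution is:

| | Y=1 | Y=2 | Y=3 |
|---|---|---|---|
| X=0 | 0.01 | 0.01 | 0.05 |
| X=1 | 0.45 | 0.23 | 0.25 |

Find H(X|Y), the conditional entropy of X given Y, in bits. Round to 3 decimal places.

Marginals: p(X) = (0.0700, 0.9300), p(Y) = (0.4600, 0.2400, 0.3000).
H(X|Y) = Σ p(Y) · H(X|Y=·).
  Y=1: p=0.4600, H(X|Y=1) = 0.1511
  Y=2: p=0.2400, H(X|Y=2) = 0.2499
  Y=3: p=0.3000, H(X|Y=3) = 0.6500
Weighted sum = 0.324 bits.

0.324 bits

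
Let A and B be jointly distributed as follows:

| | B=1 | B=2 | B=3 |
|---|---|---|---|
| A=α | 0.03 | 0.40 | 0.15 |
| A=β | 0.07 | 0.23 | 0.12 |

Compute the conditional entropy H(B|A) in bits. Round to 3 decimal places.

Marginals: p(A) = (0.5800, 0.4200), p(B) = (0.1000, 0.6300, 0.2700).
H(B|A) = Σ p(A) · H(B|A=·).
  A=α: p=0.5800, H(B|A=α) = 1.0953
  A=β: p=0.4200, H(B|A=β) = 1.4230
Weighted sum = 1.233 bits.

1.233 bits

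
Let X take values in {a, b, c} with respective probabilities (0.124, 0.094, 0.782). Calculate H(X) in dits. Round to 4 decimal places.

H(X) = −Σ p·log₁₀ p.
  −(0.124)·log₁₀(0.124) = 0.11242
  −(0.094)·log₁₀(0.094) = 0.09653
  −(0.782)·log₁₀(0.782) = 0.08351
Sum: 0.11242 + 0.09653 + 0.08351 = 0.2925 dits.

0.2925 dits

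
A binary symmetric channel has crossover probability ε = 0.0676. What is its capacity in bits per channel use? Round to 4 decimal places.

0.6431 bits

Binary symmetric channel: C = 1 − h₂(ε) where h₂ is the binary entropy function.
h₂(0.0676) = −0.0676·log₂0.0676 − 0.9324·log₂0.9324 = 0.3569.
C = 1 − 0.3569 = 0.6431 bits per channel use.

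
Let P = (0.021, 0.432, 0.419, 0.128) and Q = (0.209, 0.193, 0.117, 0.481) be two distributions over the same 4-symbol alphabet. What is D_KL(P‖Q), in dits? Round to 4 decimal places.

D(P‖Q) = Σ p·log₁₀(p/q).
  0.021·log₁₀(0.021/0.209) = -0.02096
  0.432·log₁₀(0.432/0.193) = 0.15117
  0.419·log₁₀(0.419/0.117) = 0.23214
  0.128·log₁₀(0.128/0.481) = -0.07359
D(P‖Q) = 0.2888 dits.

0.2888 dits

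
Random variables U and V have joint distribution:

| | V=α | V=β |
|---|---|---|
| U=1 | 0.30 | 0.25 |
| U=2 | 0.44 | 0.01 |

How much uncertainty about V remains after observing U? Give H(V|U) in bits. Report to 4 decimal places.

0.6159 bits

Chain rule: H(V|U) = H(U,V) − H(U).
Marginals: p(U) = (0.5500, 0.4500), p(V) = (0.7400, 0.2600).
H(U,V) = 1.6087 bits; H(U) = 0.9928 bits.
H(V|U) = 1.6087 − 0.9928 = 0.6159 bits.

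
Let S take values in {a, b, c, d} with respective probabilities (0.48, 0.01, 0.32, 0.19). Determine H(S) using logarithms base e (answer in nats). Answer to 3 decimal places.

1.079 nats

H(S) = −Σ p·ln p.
  −(0.48)·ln(0.48) = 0.3523
  −(0.01)·ln(0.01) = 0.0461
  −(0.32)·ln(0.32) = 0.3646
  −(0.19)·ln(0.19) = 0.3155
Sum: 0.3523 + 0.0461 + 0.3646 + 0.3155 = 1.079 nats.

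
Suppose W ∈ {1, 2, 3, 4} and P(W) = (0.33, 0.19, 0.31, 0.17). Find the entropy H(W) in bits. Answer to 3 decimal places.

H(W) = −Σ p·log₂ p.
  −(0.33)·log₂(0.33) = 0.5278
  −(0.19)·log₂(0.19) = 0.4552
  −(0.31)·log₂(0.31) = 0.5238
  −(0.17)·log₂(0.17) = 0.4346
Sum: 0.5278 + 0.4552 + 0.5238 + 0.4346 = 1.941 bits.

1.941 bits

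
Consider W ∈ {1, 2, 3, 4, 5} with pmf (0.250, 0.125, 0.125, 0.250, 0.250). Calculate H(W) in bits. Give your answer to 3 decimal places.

H(W) = −Σ p·log₂ p.
  −(0.250)·log₂(0.250) = 0.5000
  −(0.125)·log₂(0.125) = 0.3750
  −(0.125)·log₂(0.125) = 0.3750
  −(0.250)·log₂(0.250) = 0.5000
  −(0.250)·log₂(0.250) = 0.5000
Sum: 0.5000 + 0.3750 + 0.3750 + 0.5000 + 0.5000 = 2.250 bits.

2.250 bits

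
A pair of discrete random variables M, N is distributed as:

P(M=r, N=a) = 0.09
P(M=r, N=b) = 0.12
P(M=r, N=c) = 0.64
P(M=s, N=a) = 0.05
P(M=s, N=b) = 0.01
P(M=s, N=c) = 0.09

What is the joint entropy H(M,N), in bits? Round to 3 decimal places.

1.687 bits

H(M,N) = −Σ p(x,y)·log₂ p(x,y) over all 6 cells.
  cell (r,a): −0.09·log₂0.09 = 0.3127
  cell (r,b): −0.12·log₂0.12 = 0.3671
  cell (r,c): −0.64·log₂0.64 = 0.4121
  cell (s,a): −0.05·log₂0.05 = 0.2161
  cell (s,b): −0.01·log₂0.01 = 0.0664
  cell (s,c): −0.09·log₂0.09 = 0.3127
Sum = 1.687 bits.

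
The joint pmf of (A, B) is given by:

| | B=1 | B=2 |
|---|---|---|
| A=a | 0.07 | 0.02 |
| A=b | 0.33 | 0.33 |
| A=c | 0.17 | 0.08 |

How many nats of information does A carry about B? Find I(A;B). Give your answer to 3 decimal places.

Marginals: p(A) = (0.0900, 0.6600, 0.2500), p(B) = (0.5700, 0.4300).
I(A;B) = H(A) + H(B) − H(A,B).
H(A) = 0.8375, H(B) = 0.6833, H(A,B) = 1.4994.
I(A;B) = 0.8375 + 0.6833 − 1.4994 = 0.021 nats.

0.021 nats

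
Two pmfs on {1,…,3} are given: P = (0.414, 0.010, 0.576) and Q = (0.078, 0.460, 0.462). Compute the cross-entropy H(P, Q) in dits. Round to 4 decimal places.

0.6552 dits

H(P,Q) = −Σ p·log₁₀ q.
  −0.414·log₁₀(0.078) = 0.45867
  −0.010·log₁₀(0.460) = 0.00337
  −0.576·log₁₀(0.462) = 0.19317
H(P,Q) = 0.6552 dits.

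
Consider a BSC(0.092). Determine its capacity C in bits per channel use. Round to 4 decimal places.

Binary symmetric channel: C = 1 − h₂(ε) where h₂ is the binary entropy function.
h₂(0.092) = −0.092·log₂0.092 − 0.908·log₂0.908 = 0.4431.
C = 1 − 0.4431 = 0.5569 bits per channel use.

0.5569 bits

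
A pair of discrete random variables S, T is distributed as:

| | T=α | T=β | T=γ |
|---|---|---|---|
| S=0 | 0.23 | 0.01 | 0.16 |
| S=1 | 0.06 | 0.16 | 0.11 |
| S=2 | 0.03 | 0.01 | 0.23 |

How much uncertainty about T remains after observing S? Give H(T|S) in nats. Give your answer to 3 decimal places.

0.785 nats

Marginals: p(S) = (0.4000, 0.3300, 0.2700), p(T) = (0.3200, 0.1800, 0.5000).
H(T|S) = Σ p(S) · H(T|S=·).
  S=0: p=0.4000, H(T|S=0) = 0.7769
  S=1: p=0.3300, H(T|S=1) = 1.0271
  S=2: p=0.2700, H(T|S=2) = 0.5028
Weighted sum = 0.785 nats.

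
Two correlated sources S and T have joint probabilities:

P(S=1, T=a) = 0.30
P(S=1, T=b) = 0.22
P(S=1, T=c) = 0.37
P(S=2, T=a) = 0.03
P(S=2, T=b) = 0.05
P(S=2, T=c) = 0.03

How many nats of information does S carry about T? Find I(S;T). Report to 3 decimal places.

0.010 nats

Marginals: p(S) = (0.8900, 0.1100), p(T) = (0.3300, 0.2700, 0.4000).
I(S;T) = Σ p(x,y)·ln[p(x,y)/(p(x)p(y))].
  (1,a): 0.30·ln(1.0215) = 0.0064
  (1,b): 0.22·ln(0.9155) = -0.0194
  (1,c): 0.37·ln(1.0393) = 0.0143
  (2,a): 0.03·ln(0.8264) = -0.0057
  (2,b): 0.05·ln(1.6835) = 0.0260
  (2,c): 0.03·ln(0.6818) = -0.0115
Sum = 0.010 nats.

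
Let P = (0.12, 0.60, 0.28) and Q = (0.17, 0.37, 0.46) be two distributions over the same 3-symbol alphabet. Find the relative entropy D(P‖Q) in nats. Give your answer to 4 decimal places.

0.1093 nats

D(P‖Q) = Σ p·ln(p/q).
  0.12·ln(0.12/0.17) = -0.04180
  0.60·ln(0.60/0.37) = 0.29006
  0.28·ln(0.28/0.46) = -0.13900
D(P‖Q) = 0.1093 nats.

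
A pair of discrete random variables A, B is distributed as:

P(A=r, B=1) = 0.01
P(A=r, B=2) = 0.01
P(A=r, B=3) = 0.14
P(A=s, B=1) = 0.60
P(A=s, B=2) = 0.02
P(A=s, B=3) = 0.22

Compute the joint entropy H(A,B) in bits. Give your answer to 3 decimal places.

H(A,B) = −Σ p(x,y)·log₂ p(x,y) over all 6 cells.
  cell (r,1): −0.01·log₂0.01 = 0.0664
  cell (r,2): −0.01·log₂0.01 = 0.0664
  cell (r,3): −0.14·log₂0.14 = 0.3971
  cell (s,1): −0.60·log₂0.60 = 0.4422
  cell (s,2): −0.02·log₂0.02 = 0.1129
  cell (s,3): −0.22·log₂0.22 = 0.4806
Sum = 1.566 bits.

1.566 bits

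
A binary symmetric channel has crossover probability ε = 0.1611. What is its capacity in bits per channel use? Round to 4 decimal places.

0.3631 bits

Binary symmetric channel: C = 1 − h₂(ε) where h₂ is the binary entropy function.
h₂(0.1611) = −0.1611·log₂0.1611 − 0.8389·log₂0.8389 = 0.6369.
C = 1 − 0.6369 = 0.3631 bits per channel use.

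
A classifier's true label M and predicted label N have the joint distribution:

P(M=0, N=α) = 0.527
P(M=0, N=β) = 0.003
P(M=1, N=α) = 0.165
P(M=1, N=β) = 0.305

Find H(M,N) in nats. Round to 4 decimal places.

1.0145 nats

H(M,N) = −Σ p(x,y)·ln p(x,y) over all 4 cells.
  cell (0,α): −0.527·ln0.527 = 0.33757
  cell (0,β): −0.003·ln0.003 = 0.01743
  cell (1,α): −0.165·ln0.165 = 0.29730
  cell (1,β): −0.305·ln0.305 = 0.36217
Sum = 1.0145 nats.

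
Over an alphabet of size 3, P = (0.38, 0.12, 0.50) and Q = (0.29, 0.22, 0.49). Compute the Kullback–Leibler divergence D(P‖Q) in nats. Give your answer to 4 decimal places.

0.0401 nats

D(P‖Q) = Σ p·ln(p/q).
  0.38·ln(0.38/0.29) = 0.10271
  0.12·ln(0.12/0.22) = -0.07274
  0.50·ln(0.50/0.49) = 0.01010
D(P‖Q) = 0.0401 nats.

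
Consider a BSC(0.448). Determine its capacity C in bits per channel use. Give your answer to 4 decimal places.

0.0078 bits

Binary symmetric channel: C = 1 − h₂(ε) where h₂ is the binary entropy function.
h₂(0.448) = −0.448·log₂0.448 − 0.552·log₂0.552 = 0.9922.
C = 1 − 0.9922 = 0.0078 bits per channel use.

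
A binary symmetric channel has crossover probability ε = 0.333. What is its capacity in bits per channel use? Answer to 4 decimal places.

0.0820 bits

Binary symmetric channel: C = 1 − h₂(ε) where h₂ is the binary entropy function.
h₂(0.333) = −0.333·log₂0.333 − 0.667·log₂0.667 = 0.9180.
C = 1 − 0.9180 = 0.0820 bits per channel use.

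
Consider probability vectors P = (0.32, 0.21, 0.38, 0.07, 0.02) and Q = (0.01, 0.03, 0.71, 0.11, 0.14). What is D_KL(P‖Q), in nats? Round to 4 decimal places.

D(P‖Q) = Σ p·ln(p/q).
  0.32·ln(0.32/0.01) = 1.10904
  0.21·ln(0.21/0.03) = 0.40864
  0.38·ln(0.38/0.71) = -0.23754
  0.07·ln(0.07/0.11) = -0.03164
  0.02·ln(0.02/0.14) = -0.03892
D(P‖Q) = 1.2096 nats.

1.2096 nats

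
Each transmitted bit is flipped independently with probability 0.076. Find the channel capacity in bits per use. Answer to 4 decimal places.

0.6121 bits

Binary symmetric channel: C = 1 − h₂(ε) where h₂ is the binary entropy function.
h₂(0.076) = −0.076·log₂0.076 − 0.924·log₂0.924 = 0.3879.
C = 1 − 0.3879 = 0.6121 bits per channel use.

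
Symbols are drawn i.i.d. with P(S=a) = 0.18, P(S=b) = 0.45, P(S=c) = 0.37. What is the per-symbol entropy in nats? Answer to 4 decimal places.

H(S) = −Σ p·ln p.
  −(0.18)·ln(0.18) = 0.30866
  −(0.45)·ln(0.45) = 0.35933
  −(0.37)·ln(0.37) = 0.36787
Sum: 0.30866 + 0.35933 + 0.36787 = 1.0359 nats.

1.0359 nats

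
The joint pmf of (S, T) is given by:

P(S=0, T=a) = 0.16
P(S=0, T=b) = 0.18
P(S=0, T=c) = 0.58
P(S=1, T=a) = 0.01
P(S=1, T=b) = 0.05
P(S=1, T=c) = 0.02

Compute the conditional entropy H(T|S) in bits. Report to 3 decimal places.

1.317 bits

Marginals: p(S) = (0.9200, 0.0800), p(T) = (0.1700, 0.2300, 0.6000).
H(T|S) = Σ p(S) · H(T|S=·).
  S=0: p=0.9200, H(T|S=0) = 1.3190
  S=1: p=0.0800, H(T|S=1) = 1.2988
Weighted sum = 1.317 bits.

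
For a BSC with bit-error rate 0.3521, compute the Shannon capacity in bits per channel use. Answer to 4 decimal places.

0.0641 bits

Binary symmetric channel: C = 1 − h₂(ε) where h₂ is the binary entropy function.
h₂(0.3521) = −0.3521·log₂0.3521 − 0.6479·log₂0.6479 = 0.9359.
C = 1 − 0.9359 = 0.0641 bits per channel use.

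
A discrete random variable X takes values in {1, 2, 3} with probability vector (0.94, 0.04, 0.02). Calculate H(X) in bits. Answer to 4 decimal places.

0.3825 bits

H(X) = −Σ p·log₂ p.
  −(0.94)·log₂(0.94) = 0.08391
  −(0.04)·log₂(0.04) = 0.18575
  −(0.02)·log₂(0.02) = 0.11288
Sum: 0.08391 + 0.18575 + 0.11288 = 0.3825 bits.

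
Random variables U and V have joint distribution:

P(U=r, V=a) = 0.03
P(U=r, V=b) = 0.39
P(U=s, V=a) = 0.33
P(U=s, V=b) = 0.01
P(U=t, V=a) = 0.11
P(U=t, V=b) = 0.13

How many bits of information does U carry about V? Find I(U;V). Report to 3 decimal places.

Marginals: p(U) = (0.4200, 0.3400, 0.2400), p(V) = (0.4700, 0.5300).
I(U;V) = H(U) + H(V) − H(U,V).
H(U) = 1.5490, H(V) = 0.9974, H(U,V) = 2.0088.
I(U;V) = 1.5490 + 0.9974 − 2.0088 = 0.538 bits.

0.538 bits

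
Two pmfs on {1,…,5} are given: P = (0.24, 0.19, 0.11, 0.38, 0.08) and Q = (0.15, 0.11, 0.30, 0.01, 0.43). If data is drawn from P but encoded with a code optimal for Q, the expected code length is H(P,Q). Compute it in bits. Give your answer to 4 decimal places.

H(P,Q) = −Σ p·log₂ q.
  −0.24·log₂(0.15) = 0.65687
  −0.19·log₂(0.11) = 0.60504
  −0.11·log₂(0.30) = 0.19107
  −0.38·log₂(0.01) = 2.52467
  −0.08·log₂(0.43) = 0.09741
H(P,Q) = 4.0751 bits.

4.0751 bits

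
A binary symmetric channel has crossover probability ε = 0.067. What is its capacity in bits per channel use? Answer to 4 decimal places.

Binary symmetric channel: C = 1 − h₂(ε) where h₂ is the binary entropy function.
h₂(0.067) = −0.067·log₂0.067 − 0.933·log₂0.933 = 0.3546.
C = 1 − 0.3546 = 0.6454 bits per channel use.

0.6454 bits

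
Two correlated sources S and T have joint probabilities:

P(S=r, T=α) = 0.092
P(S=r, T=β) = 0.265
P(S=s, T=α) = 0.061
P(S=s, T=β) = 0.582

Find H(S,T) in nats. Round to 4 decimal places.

1.0571 nats

H(S,T) = −Σ p(x,y)·ln p(x,y) over all 4 cells.
  cell (r,α): −0.092·ln0.092 = 0.21951
  cell (r,β): −0.265·ln0.265 = 0.35193
  cell (s,α): −0.061·ln0.061 = 0.17061
  cell (s,β): −0.582·ln0.582 = 0.31503
Sum = 1.0571 nats.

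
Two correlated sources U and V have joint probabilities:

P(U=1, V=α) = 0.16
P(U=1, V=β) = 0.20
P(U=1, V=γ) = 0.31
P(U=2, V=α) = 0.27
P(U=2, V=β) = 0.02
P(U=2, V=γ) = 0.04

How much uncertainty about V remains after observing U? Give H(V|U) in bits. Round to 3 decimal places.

1.305 bits

Marginals: p(U) = (0.6700, 0.3300), p(V) = (0.4300, 0.2200, 0.3500).
H(V|U) = Σ p(U) · H(V|U=·).
  U=1: p=0.6700, H(V|U=1) = 1.5285
  U=2: p=0.3300, H(V|U=2) = 0.8510
Weighted sum = 1.305 bits.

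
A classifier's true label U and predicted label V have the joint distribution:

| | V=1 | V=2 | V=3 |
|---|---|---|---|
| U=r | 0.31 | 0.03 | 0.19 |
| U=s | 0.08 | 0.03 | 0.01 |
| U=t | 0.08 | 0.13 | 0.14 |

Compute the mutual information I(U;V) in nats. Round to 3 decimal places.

Marginals: p(U) = (0.5300, 0.1200, 0.3500), p(V) = (0.4700, 0.1900, 0.3400).
I(U;V) = Σ p(x,y)·ln[p(x,y)/(p(x)p(y))].
  (r,1): 0.31·ln(1.2445) = 0.0678
  (r,2): 0.03·ln(0.2979) = -0.0363
  (r,3): 0.19·ln(1.0544) = 0.0101
  (s,1): 0.08·ln(1.4184) = 0.0280
  (s,2): 0.03·ln(1.3158) = 0.0082
  (s,3): 0.01·ln(0.2451) = -0.0141
  (t,1): 0.08·ln(0.4863) = -0.0577
  (t,2): 0.13·ln(1.9549) = 0.0871
  (t,3): 0.14·ln(1.1765) = 0.0228
Sum = 0.116 nats.

0.116 nats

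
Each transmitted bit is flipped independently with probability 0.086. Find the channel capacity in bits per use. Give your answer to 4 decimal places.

Binary symmetric channel: C = 1 − h₂(ε) where h₂ is the binary entropy function.
h₂(0.086) = −0.086·log₂0.086 − 0.914·log₂0.914 = 0.4230.
C = 1 − 0.4230 = 0.5770 bits per channel use.

0.5770 bits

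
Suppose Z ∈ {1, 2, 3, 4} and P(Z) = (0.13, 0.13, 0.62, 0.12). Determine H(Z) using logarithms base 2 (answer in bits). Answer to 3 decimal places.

H(Z) = −Σ p·log₂ p.
  −(0.13)·log₂(0.13) = 0.3826
  −(0.13)·log₂(0.13) = 0.3826
  −(0.62)·log₂(0.62) = 0.4276
  −(0.12)·log₂(0.12) = 0.3671
Sum: 0.3826 + 0.3826 + 0.4276 + 0.3671 = 1.560 bits.

1.560 bits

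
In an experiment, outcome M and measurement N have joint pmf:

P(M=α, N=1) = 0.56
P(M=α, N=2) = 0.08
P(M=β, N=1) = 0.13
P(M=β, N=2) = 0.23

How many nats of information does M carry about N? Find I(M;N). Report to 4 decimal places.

0.1425 nats

Marginals: p(M) = (0.6400, 0.3600), p(N) = (0.6900, 0.3100).
I(M;N) = H(M) + H(N) − H(M,N).
H(M) = 0.6534, H(N) = 0.6191, H(M,N) = 1.1300.
I(M;N) = 0.6534 + 0.6191 − 1.1300 = 0.1425 nats.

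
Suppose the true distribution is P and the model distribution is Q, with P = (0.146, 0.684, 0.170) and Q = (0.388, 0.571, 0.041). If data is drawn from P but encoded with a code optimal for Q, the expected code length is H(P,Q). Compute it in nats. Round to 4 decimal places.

H(P,Q) = −Σ p·ln q.
  −0.146·ln(0.388) = 0.13823
  −0.684·ln(0.571) = 0.38329
  −0.170·ln(0.041) = 0.54301
H(P,Q) = 1.0645 nats.

1.0645 nats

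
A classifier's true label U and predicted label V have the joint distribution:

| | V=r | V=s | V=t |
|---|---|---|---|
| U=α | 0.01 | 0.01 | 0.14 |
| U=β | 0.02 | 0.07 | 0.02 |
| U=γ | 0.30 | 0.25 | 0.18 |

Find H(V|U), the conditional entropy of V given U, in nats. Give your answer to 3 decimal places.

0.961 nats

Marginals: p(U) = (0.1600, 0.1100, 0.7300), p(V) = (0.3300, 0.3300, 0.3400).
H(V|U) = Σ p(U) · H(V|U=·).
  U=α: p=0.1600, H(V|U=α) = 0.4634
  U=β: p=0.1100, H(V|U=β) = 0.9075
  U=γ: p=0.7300, H(V|U=γ) = 1.0777
Weighted sum = 0.961 nats.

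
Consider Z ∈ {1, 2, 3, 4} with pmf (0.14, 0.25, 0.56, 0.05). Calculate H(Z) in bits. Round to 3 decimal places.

H(Z) = −Σ p·log₂ p.
  −(0.14)·log₂(0.14) = 0.3971
  −(0.25)·log₂(0.25) = 0.5000
  −(0.56)·log₂(0.56) = 0.4684
  −(0.05)·log₂(0.05) = 0.2161
Sum: 0.3971 + 0.5000 + 0.4684 + 0.2161 = 1.582 bits.

1.582 bits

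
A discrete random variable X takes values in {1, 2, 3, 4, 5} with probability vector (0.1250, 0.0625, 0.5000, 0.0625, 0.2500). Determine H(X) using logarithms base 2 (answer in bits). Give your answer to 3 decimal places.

1.875 bits

H(X) = −Σ p·log₂ p.
  −(0.1250)·log₂(0.1250) = 0.3750
  −(0.0625)·log₂(0.0625) = 0.2500
  −(0.5000)·log₂(0.5000) = 0.5000
  −(0.0625)·log₂(0.0625) = 0.2500
  −(0.2500)·log₂(0.2500) = 0.5000
Sum: 0.3750 + 0.2500 + 0.5000 + 0.2500 + 0.5000 = 1.875 bits.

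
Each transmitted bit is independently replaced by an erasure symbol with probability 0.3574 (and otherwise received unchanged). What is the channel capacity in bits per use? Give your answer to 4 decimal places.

0.6426 bits

Binary erasure channel: capacity C = 1 − ε.
C = 1 − 0.3574 = 0.6426 bits per channel use.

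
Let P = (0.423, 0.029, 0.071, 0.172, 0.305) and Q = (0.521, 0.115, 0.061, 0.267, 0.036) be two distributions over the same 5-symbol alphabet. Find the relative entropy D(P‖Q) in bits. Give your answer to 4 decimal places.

D(P‖Q) = Σ p·log₂(p/q).
  0.423·log₂(0.423/0.521) = -0.12716
  0.029·log₂(0.029/0.115) = -0.05764
  0.071·log₂(0.071/0.061) = 0.01555
  0.172·log₂(0.172/0.267) = -0.10912
  0.305·log₂(0.305/0.036) = 0.94024
D(P‖Q) = 0.6619 bits.

0.6619 bits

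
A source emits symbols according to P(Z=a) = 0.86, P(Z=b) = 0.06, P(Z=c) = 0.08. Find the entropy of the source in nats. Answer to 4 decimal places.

H(Z) = −Σ p·ln p.
  −(0.86)·ln(0.86) = 0.12971
  −(0.06)·ln(0.06) = 0.16880
  −(0.08)·ln(0.08) = 0.20206
Sum: 0.12971 + 0.16880 + 0.20206 = 0.5006 nats.

0.5006 nats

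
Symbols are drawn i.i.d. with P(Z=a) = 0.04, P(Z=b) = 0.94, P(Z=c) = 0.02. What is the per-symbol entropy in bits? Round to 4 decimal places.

H(Z) = −Σ p·log₂ p.
  −(0.04)·log₂(0.04) = 0.18575
  −(0.94)·log₂(0.94) = 0.08391
  −(0.02)·log₂(0.02) = 0.11288
Sum: 0.18575 + 0.08391 + 0.11288 = 0.3825 bits.

0.3825 bits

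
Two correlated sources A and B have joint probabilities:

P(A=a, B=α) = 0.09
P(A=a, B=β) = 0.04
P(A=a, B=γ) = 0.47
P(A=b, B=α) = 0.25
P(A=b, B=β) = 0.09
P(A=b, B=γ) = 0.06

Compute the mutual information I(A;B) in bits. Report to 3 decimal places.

Marginals: p(A) = (0.6000, 0.4000), p(B) = (0.3400, 0.1300, 0.5300).
I(A;B) = H(A) + H(B) − H(A,B).
H(A) = 0.9710, H(B) = 1.3973, H(A,B) = 2.0666.
I(A;B) = 0.9710 + 1.3973 − 2.0666 = 0.302 bits.

0.302 bits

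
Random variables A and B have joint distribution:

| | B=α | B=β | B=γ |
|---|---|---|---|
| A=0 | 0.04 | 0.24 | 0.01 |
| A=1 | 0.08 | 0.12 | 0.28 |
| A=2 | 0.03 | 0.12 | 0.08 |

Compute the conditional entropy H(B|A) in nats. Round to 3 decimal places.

Chain rule: H(B|A) = H(A,B) − H(A).
Marginals: p(A) = (0.2900, 0.4800, 0.2300), p(B) = (0.1500, 0.4800, 0.3700).
H(A,B) = 1.8919 nats; H(A) = 1.0493 nats.
H(B|A) = 1.8919 − 1.0493 = 0.843 nats.

0.843 nats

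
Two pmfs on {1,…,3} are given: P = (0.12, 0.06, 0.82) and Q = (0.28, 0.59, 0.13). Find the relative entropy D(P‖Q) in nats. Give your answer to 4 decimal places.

1.2714 nats

D(P‖Q) = Σ p·ln(p/q).
  0.12·ln(0.12/0.28) = -0.10168
  0.06·ln(0.06/0.59) = -0.13715
  0.82·ln(0.82/0.13) = 1.51025
D(P‖Q) = 1.2714 nats.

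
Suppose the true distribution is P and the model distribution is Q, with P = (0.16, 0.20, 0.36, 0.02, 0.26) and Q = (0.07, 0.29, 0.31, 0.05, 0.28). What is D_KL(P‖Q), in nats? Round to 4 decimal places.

0.0742 nats

D(P‖Q) = Σ p·ln(p/q).
  0.16·ln(0.16/0.07) = 0.13227
  0.20·ln(0.20/0.29) = -0.07431
  0.36·ln(0.36/0.31) = 0.05383
  0.02·ln(0.02/0.05) = -0.01833
  0.26·ln(0.26/0.28) = -0.01927
D(P‖Q) = 0.0742 nats.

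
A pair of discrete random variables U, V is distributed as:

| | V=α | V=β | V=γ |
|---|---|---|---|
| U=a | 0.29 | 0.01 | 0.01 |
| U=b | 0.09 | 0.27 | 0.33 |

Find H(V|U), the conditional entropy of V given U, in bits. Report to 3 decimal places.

Chain rule: H(V|U) = H(U,V) − H(U).
Marginals: p(U) = (0.3100, 0.6900), p(V) = (0.3800, 0.2800, 0.3400).
H(U,V) = 2.0013 bits; H(U) = 0.8932 bits.
H(V|U) = 2.0013 − 0.8932 = 1.108 bits.

1.108 bits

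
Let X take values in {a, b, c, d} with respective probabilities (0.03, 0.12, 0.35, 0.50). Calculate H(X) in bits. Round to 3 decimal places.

1.549 bits

H(X) = −Σ p·log₂ p.
  −(0.03)·log₂(0.03) = 0.1518
  −(0.12)·log₂(0.12) = 0.3671
  −(0.35)·log₂(0.35) = 0.5301
  −(0.50)·log₂(0.50) = 0.5000
Sum: 0.1518 + 0.3671 + 0.5301 + 0.5000 = 1.549 bits.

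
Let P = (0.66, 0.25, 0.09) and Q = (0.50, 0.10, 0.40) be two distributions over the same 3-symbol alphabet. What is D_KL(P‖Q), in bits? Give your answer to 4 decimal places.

0.4012 bits

D(P‖Q) = Σ p·log₂(p/q).
  0.66·log₂(0.66/0.50) = 0.26436
  0.25·log₂(0.25/0.10) = 0.33048
  0.09·log₂(0.09/0.40) = -0.19368
D(P‖Q) = 0.4012 bits.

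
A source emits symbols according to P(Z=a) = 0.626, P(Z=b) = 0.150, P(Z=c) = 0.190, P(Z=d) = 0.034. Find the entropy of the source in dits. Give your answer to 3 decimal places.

0.438 dits

H(Z) = −Σ p·log₁₀ p.
  −(0.626)·log₁₀(0.626) = 0.1273
  −(0.150)·log₁₀(0.150) = 0.1236
  −(0.190)·log₁₀(0.190) = 0.1370
  −(0.034)·log₁₀(0.034) = 0.0499
Sum: 0.1273 + 0.1236 + 0.1370 + 0.0499 = 0.438 dits.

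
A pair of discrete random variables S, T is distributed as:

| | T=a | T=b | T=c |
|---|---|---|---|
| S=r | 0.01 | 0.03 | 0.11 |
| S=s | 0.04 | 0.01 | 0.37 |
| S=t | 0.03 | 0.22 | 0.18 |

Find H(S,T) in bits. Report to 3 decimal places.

2.429 bits

H(S,T) = −Σ p(x,y)·log₂ p(x,y) over all 9 cells.
  cell (r,a): −0.01·log₂0.01 = 0.0664
  cell (r,b): −0.03·log₂0.03 = 0.1518
  cell (r,c): −0.11·log₂0.11 = 0.3503
  cell (s,a): −0.04·log₂0.04 = 0.1858
  cell (s,b): −0.01·log₂0.01 = 0.0664
  cell (s,c): −0.37·log₂0.37 = 0.5307
  cell (t,a): −0.03·log₂0.03 = 0.1518
  cell (t,b): −0.22·log₂0.22 = 0.4806
  cell (t,c): −0.18·log₂0.18 = 0.4453
Sum = 2.429 bits.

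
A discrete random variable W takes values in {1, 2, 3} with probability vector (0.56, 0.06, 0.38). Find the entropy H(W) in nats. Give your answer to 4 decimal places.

0.8612 nats

H(W) = −Σ p·ln p.
  −(0.56)·ln(0.56) = 0.32470
  −(0.06)·ln(0.06) = 0.16880
  −(0.38)·ln(0.38) = 0.36768
Sum: 0.32470 + 0.16880 + 0.36768 = 0.8612 nats.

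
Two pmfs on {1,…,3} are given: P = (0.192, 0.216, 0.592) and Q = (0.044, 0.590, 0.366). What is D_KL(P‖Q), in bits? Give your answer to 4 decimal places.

D(P‖Q) = Σ p·log₂(p/q).
  0.192·log₂(0.192/0.044) = 0.40810
  0.216·log₂(0.216/0.590) = -0.31313
  0.592·log₂(0.592/0.366) = 0.41070
D(P‖Q) = 0.5057 bits.

0.5057 bits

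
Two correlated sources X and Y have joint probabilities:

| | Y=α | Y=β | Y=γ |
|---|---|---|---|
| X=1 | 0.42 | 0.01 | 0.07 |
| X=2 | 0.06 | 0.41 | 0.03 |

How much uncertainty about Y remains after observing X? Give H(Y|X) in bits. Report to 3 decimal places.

Chain rule: H(Y|X) = H(X,Y) − H(X).
Marginals: p(X) = (0.5000, 0.5000), p(Y) = (0.4800, 0.4200, 0.1000).
H(X,Y) = 1.7833 bits; H(X) = 1.0000 bits.
H(Y|X) = 1.7833 − 1.0000 = 0.783 bits.

0.783 bits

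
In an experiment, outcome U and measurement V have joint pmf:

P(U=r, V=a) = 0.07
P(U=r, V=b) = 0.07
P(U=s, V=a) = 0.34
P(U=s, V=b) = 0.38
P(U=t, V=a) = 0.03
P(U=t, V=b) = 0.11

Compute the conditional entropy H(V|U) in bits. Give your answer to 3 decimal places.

Marginals: p(U) = (0.1400, 0.7200, 0.1400), p(V) = (0.4400, 0.5600).
H(V|U) = Σ p(U) · H(V|U=·).
  U=r: p=0.1400, H(V|U=r) = 1.0000
  U=s: p=0.7200, H(V|U=s) = 0.9978
  U=t: p=0.1400, H(V|U=t) = 0.7496
Weighted sum = 0.963 bits.

0.963 bits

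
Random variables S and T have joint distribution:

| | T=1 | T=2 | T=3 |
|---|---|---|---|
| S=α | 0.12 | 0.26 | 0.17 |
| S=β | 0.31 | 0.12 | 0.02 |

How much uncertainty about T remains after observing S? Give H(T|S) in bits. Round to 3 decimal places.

1.318 bits

Marginals: p(S) = (0.5500, 0.4500), p(T) = (0.4300, 0.3800, 0.1900).
H(T|S) = Σ p(S) · H(T|S=·).
  S=α: p=0.5500, H(T|S=α) = 1.5138
  S=β: p=0.4500, H(T|S=β) = 1.0785
Weighted sum = 1.318 bits.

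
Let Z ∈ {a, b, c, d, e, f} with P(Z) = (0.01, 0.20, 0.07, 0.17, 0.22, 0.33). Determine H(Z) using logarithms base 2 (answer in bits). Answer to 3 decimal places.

2.242 bits

H(Z) = −Σ p·log₂ p.
  −(0.01)·log₂(0.01) = 0.0664
  −(0.20)·log₂(0.20) = 0.4644
  −(0.07)·log₂(0.07) = 0.2686
  −(0.17)·log₂(0.17) = 0.4346
  −(0.22)·log₂(0.22) = 0.4806
  −(0.33)·log₂(0.33) = 0.5278
Sum: 0.0664 + 0.4644 + 0.2686 + 0.4346 + 0.4806 + 0.5278 = 2.242 bits.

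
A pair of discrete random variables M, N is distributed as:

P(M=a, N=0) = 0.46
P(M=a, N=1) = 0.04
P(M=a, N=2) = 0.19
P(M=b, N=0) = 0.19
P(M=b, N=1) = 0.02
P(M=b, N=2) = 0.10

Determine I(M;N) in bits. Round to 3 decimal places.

Marginals: p(M) = (0.6900, 0.3100), p(N) = (0.6500, 0.0600, 0.2900).
I(M;N) = Σ p(x,y)·log₂[p(x,y)/(p(x)p(y))].
  (a,0): 0.46·log₂(1.0256) = 0.0168
  (a,1): 0.04·log₂(0.9662) = -0.0020
  (a,2): 0.19·log₂(0.9495) = -0.0142
  (b,0): 0.19·log₂(0.9429) = -0.0161
  (b,1): 0.02·log₂(1.0753) = 0.0021
  (b,2): 0.10·log₂(1.1123) = 0.0154
Sum = 0.002 bits.

0.002 bits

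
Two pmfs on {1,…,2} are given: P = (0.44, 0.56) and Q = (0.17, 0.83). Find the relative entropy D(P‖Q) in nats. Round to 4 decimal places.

0.1981 nats

D(P‖Q) = Σ p·ln(p/q).
  0.44·ln(0.44/0.17) = 0.41843
  0.56·ln(0.56/0.83) = -0.22035
D(P‖Q) = 0.1981 nats.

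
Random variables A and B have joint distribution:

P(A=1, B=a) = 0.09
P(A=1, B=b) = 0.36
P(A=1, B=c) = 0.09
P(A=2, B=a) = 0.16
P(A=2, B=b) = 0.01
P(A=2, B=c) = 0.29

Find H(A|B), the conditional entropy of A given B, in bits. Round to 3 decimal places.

0.602 bits

Chain rule: H(A|B) = H(A,B) − H(B).
Marginals: p(A) = (0.5400, 0.4600), p(B) = (0.2500, 0.3700, 0.3800).
H(A,B) = 2.1633 bits; H(B) = 1.5612 bits.
H(A|B) = 2.1633 − 1.5612 = 0.602 bits.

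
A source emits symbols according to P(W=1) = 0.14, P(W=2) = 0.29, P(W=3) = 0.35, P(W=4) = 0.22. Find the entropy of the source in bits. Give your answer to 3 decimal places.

1.926 bits

H(W) = −Σ p·log₂ p.
  −(0.14)·log₂(0.14) = 0.3971
  −(0.29)·log₂(0.29) = 0.5179
  −(0.35)·log₂(0.35) = 0.5301
  −(0.22)·log₂(0.22) = 0.4806
Sum: 0.3971 + 0.5179 + 0.5301 + 0.4806 = 1.926 bits.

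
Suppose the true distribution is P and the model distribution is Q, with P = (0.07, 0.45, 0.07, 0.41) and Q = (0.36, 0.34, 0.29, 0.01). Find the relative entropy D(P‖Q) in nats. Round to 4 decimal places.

D(P‖Q) = Σ p·ln(p/q).
  0.07·ln(0.07/0.36) = -0.11463
  0.45·ln(0.45/0.34) = 0.12614
  0.07·ln(0.07/0.29) = -0.09950
  0.41·ln(0.41/0.01) = 1.52256
D(P‖Q) = 1.4346 nats.

1.4346 nats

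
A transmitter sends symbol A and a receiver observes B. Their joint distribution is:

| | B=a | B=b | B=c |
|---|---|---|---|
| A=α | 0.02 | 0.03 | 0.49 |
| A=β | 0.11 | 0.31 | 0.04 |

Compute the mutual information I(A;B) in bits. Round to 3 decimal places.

0.564 bits

Marginals: p(A) = (0.5400, 0.4600), p(B) = (0.1300, 0.3400, 0.5300).
I(A;B) = H(A) + H(B) − H(A,B).
H(A) = 0.9954, H(B) = 1.3973, H(A,B) = 1.8288.
I(A;B) = 0.9954 + 1.3973 − 1.8288 = 0.564 bits.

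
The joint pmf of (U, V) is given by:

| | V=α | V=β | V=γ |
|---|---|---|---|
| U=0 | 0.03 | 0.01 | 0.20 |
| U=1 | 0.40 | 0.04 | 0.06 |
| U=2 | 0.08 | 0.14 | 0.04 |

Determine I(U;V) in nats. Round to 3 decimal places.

Marginals: p(U) = (0.2400, 0.5000, 0.2600), p(V) = (0.5100, 0.1900, 0.3000).
I(U;V) = Σ p(x,y)·ln[p(x,y)/(p(x)p(y))].
  (0,α): 0.03·ln(0.2451) = -0.0422
  (0,β): 0.01·ln(0.2193) = -0.0152
  (0,γ): 0.20·ln(2.7778) = 0.2043
  (1,α): 0.40·ln(1.5686) = 0.1801
  (1,β): 0.04·ln(0.4211) = -0.0346
  (1,γ): 0.06·ln(0.4000) = -0.0550
  (2,α): 0.08·ln(0.6033) = -0.0404
  (2,β): 0.14·ln(2.8340) = 0.1458
  (2,γ): 0.04·ln(0.5128) = -0.0267
Sum = 0.316 nats.

0.316 nats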